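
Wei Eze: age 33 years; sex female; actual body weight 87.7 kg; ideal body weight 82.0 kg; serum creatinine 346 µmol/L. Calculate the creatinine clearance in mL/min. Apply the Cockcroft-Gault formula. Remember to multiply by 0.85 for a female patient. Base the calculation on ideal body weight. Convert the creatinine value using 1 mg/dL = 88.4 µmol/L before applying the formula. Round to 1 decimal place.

SCr = 346 / 88.4 = 3.914 mg/dL
CrCl = (140 − 33) × 82 / (72 × 3.914) × 0.85 = 8774.0 / 281.81 × 0.85 ≈ 26.5 mL/min

26.5 mL/min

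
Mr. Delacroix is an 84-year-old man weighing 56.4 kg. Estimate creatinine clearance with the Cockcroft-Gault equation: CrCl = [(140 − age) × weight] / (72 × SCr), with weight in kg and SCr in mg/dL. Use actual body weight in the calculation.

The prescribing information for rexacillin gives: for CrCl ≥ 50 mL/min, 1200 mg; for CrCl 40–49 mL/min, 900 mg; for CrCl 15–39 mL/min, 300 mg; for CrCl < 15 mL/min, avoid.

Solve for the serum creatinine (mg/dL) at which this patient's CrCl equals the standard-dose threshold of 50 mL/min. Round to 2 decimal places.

0.88 mg/dL

Standard dose requires CrCl ≥ 50 mL/min.
Set (140 − 84) × 56.4 / (72 × SCr) = 50
SCr = (140 − 84) × 56.4 / (72 × 50) = 0.877 mg/dL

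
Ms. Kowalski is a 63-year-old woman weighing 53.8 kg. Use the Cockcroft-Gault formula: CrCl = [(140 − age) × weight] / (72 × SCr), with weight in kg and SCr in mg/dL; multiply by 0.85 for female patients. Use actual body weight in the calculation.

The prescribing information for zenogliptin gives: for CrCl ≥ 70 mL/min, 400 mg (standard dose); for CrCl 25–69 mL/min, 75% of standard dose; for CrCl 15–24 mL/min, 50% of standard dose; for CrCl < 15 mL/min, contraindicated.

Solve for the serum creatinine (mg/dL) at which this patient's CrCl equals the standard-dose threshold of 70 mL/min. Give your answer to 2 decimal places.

Standard dose requires CrCl ≥ 70 mL/min.
Set (140 − 63) × 53.8 × 0.85 / (72 × SCr) = 70
SCr = (140 − 63) × 53.8 × 0.85 / (72 × 70) = 0.699 mg/dL

0.70 mg/dL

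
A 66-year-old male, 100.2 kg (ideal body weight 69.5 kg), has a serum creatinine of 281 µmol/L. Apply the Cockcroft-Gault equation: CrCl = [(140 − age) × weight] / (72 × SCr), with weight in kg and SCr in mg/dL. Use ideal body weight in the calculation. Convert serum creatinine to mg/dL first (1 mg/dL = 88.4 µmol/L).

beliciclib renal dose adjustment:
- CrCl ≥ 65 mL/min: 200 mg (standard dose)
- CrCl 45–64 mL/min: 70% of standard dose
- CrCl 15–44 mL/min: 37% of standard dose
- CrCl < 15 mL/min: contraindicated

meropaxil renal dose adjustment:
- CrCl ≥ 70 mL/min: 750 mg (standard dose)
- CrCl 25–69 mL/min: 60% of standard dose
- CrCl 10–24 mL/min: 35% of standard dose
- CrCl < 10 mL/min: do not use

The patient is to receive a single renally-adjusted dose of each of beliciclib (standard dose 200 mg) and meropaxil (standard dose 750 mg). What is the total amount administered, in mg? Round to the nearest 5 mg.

SCr = 281 / 88.4 = 3.179 mg/dL
CrCl = (140 − 66) × 69.5 / (72 × 3.179) = 5143.0 / 228.89 ≈ 22.5 mL/min
CrCl ≈ 22 mL/min.
beliciclib: 15–44 mL/min → 37% of 200 mg = 74 mg.
meropaxil: 10–24 mL/min → 35% of 750 mg = 262.5 mg.
Total = 74 + 262.5 = 336.5 mg.

335 mg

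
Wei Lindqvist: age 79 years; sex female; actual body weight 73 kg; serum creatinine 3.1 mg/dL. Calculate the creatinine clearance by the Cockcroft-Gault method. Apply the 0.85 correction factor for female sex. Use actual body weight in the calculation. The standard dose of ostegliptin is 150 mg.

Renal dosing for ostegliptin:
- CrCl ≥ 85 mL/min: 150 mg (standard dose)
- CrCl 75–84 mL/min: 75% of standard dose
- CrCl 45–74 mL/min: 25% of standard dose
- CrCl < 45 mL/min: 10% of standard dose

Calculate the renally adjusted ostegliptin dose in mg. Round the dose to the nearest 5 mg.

15 mg

CrCl = (140 − 79) × 73 / (72 × 3.1) × 0.85 = 4453.0 / 223.20 × 0.85 ≈ 17.0 mL/min
CrCl ≈ 17 mL/min → bracket < 45 mL/min.
10% of 150 mg = 15 mg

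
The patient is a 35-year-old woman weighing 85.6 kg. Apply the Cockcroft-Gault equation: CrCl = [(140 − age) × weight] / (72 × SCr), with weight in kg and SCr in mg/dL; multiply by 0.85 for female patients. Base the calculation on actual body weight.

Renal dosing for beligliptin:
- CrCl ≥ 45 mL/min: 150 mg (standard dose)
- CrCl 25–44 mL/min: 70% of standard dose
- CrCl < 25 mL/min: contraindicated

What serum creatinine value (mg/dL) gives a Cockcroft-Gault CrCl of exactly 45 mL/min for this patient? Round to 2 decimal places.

2.36 mg/dL

Standard dose requires CrCl ≥ 45 mL/min.
Set (140 − 35) × 85.6 × 0.85 / (72 × SCr) = 45
SCr = (140 − 35) × 85.6 × 0.85 / (72 × 45) = 2.358 mg/dL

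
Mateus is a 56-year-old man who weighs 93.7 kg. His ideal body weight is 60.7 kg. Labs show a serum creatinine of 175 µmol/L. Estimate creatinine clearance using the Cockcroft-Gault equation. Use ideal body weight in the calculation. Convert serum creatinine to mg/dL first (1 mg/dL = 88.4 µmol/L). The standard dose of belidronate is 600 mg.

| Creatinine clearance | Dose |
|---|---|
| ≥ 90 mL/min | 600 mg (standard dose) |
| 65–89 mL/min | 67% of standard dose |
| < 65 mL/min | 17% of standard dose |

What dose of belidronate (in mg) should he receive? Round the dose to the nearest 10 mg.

100 mg

SCr = 175 / 88.4 = 1.98 mg/dL
CrCl = (140 − 56) × 60.7 / (72 × 1.98) = 5098.8 / 142.56 ≈ 35.8 mL/min
CrCl ≈ 36 mL/min → bracket < 65 mL/min.
17% of 600 mg = 102 mg → 100 mg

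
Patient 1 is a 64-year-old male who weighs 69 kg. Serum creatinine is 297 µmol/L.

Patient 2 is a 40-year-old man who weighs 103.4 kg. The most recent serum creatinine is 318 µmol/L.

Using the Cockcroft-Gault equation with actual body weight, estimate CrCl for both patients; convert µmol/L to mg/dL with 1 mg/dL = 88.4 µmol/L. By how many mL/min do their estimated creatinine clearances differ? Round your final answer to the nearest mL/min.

18 mL/min

Patient 1: SCr = 297 / 88.4 = 3.36 mg/dL
Patient 1: CrCl = (140 − 64) × 69 / (72 × 3.36) = 5244.0 / 241.92 ≈ 21.7 mL/min
Patient 2: SCr = 318 / 88.4 = 3.597 mg/dL
Patient 2: CrCl = (140 − 40) × 103.4 / (72 × 3.597) = 10340.0 / 258.98 ≈ 39.9 mL/min
|21.7 − 39.9| = 18.2 mL/min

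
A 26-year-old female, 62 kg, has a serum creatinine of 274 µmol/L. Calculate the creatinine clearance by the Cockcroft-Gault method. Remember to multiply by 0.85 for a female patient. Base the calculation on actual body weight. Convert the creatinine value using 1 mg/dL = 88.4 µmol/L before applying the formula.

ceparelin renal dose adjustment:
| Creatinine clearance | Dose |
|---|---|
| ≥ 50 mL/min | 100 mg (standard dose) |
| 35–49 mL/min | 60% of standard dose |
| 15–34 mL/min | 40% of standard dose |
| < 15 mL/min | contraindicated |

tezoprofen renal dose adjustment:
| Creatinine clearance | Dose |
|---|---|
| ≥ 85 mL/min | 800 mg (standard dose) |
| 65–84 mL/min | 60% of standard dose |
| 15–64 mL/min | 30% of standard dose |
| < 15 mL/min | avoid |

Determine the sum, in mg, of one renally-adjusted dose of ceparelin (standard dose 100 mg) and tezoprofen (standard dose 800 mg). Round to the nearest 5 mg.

280 mg

SCr = 274 / 88.4 = 3.1 mg/dL
CrCl = (140 − 26) × 62 / (72 × 3.1) × 0.85 = 7068.0 / 223.20 × 0.85 ≈ 26.9 mL/min
CrCl ≈ 27 mL/min.
ceparelin: 15–34 mL/min → 40% of 100 mg = 40 mg.
tezoprofen: 15–64 mL/min → 30% of 800 mg = 240 mg.
Total = 40 + 240 = 280 mg.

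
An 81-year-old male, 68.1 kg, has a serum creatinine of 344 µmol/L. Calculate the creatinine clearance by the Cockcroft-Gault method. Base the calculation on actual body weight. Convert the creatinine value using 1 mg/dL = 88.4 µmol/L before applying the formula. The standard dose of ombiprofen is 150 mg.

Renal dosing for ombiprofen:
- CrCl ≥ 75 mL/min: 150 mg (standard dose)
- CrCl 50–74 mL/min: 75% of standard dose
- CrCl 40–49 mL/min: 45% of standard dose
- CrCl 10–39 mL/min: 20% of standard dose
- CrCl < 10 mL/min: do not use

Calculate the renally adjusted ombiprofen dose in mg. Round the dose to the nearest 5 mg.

30 mg

SCr = 344 / 88.4 = 3.891 mg/dL
CrCl = (140 − 81) × 68.1 / (72 × 3.891) = 4017.9 / 280.15 ≈ 14.3 mL/min
CrCl ≈ 14 mL/min → bracket 10–39 mL/min.
20% of 150 mg = 30 mg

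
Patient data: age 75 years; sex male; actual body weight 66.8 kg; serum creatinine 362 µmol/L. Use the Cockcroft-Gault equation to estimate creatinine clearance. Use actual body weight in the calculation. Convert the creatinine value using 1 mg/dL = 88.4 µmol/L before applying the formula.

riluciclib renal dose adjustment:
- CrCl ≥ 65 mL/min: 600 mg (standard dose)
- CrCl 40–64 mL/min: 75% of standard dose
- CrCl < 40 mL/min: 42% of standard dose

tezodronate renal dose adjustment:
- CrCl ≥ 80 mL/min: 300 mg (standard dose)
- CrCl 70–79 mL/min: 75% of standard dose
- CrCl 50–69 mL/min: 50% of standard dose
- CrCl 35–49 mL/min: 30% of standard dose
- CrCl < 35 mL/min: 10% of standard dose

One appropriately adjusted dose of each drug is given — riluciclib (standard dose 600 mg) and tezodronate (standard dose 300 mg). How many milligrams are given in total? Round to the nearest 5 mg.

280 mg

SCr = 362 / 88.4 = 4.095 mg/dL
CrCl = (140 − 75) × 66.8 / (72 × 4.095) = 4342.0 / 294.84 ≈ 14.7 mL/min
CrCl ≈ 15 mL/min.
riluciclib: < 40 mL/min → 42% of 600 mg = 252 mg.
tezodronate: < 35 mL/min → 10% of 300 mg = 30 mg.
Total = 252 + 30 = 282 mg.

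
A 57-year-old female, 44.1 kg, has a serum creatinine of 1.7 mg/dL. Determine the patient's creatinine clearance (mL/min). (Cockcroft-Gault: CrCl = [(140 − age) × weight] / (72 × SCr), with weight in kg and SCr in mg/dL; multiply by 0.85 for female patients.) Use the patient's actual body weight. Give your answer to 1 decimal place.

25.4 mL/min

CrCl = (140 − 57) × 44.1 / (72 × 1.7) × 0.85 = 3660.3 / 122.40 × 0.85 ≈ 25.4 mL/min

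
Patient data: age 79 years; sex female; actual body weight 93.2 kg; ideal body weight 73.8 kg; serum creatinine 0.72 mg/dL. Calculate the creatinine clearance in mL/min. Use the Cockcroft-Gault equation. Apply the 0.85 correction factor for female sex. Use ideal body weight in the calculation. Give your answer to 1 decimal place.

73.8 mL/min

CrCl = (140 − 79) × 73.8 / (72 × 0.72) × 0.85 = 4501.8 / 51.84 × 0.85 ≈ 73.8 mL/min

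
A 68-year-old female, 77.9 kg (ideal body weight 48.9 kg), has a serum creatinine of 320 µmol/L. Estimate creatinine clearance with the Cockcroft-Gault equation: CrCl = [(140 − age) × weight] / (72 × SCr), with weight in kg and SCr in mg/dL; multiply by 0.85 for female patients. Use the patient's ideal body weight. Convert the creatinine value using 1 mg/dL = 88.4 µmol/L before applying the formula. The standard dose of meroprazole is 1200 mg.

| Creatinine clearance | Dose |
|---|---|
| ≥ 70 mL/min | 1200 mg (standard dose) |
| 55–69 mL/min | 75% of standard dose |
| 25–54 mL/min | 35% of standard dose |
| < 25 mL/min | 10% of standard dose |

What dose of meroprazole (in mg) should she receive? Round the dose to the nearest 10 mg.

SCr = 320 / 88.4 = 3.62 mg/dL
CrCl = (140 − 68) × 48.9 / (72 × 3.62) × 0.85 = 3520.8 / 260.64 × 0.85 ≈ 11.5 mL/min
CrCl ≈ 11 mL/min → bracket < 25 mL/min.
10% of 1200 mg = 120 mg

120 mg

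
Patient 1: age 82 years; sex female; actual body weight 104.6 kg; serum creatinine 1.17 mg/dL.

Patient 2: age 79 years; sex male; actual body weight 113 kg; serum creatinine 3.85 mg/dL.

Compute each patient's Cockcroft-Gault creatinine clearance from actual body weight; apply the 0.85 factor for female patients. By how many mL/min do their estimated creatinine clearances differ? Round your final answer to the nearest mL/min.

36 mL/min

Patient 1: CrCl = (140 − 82) × 104.6 / (72 × 1.17) × 0.85 = 6066.8 / 84.24 × 0.85 ≈ 61.2 mL/min
Patient 2: CrCl = (140 − 79) × 113 / (72 × 3.85) = 6893.0 / 277.20 ≈ 24.9 mL/min
|61.2 − 24.9| = 36.3 mL/min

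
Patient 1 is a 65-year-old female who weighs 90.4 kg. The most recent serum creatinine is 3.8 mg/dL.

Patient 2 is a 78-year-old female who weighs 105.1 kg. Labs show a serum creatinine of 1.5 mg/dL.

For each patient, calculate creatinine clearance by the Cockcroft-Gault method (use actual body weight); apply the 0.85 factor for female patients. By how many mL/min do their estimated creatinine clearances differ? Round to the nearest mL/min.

Patient 1: CrCl = (140 − 65) × 90.4 / (72 × 3.8) × 0.85 = 6780.0 / 273.60 × 0.85 ≈ 21.1 mL/min
Patient 2: CrCl = (140 − 78) × 105.1 / (72 × 1.5) × 0.85 = 6516.2 / 108.00 × 0.85 ≈ 51.3 mL/min
|21.1 − 51.3| = 30.2 mL/min

30 mL/min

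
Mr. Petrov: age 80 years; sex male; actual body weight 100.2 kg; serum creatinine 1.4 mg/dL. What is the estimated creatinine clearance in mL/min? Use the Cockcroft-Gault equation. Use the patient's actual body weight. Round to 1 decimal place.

CrCl = (140 − 80) × 100.2 / (72 × 1.4) = 6012.0 / 100.80 ≈ 59.6 mL/min

59.6 mL/min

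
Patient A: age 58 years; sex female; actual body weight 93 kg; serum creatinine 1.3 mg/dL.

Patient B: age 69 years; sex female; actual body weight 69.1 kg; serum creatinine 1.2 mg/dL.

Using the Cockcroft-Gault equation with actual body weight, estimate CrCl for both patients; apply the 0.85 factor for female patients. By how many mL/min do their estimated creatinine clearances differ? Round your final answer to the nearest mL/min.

Patient A: CrCl = (140 − 58) × 93 / (72 × 1.3) × 0.85 = 7626.0 / 93.60 × 0.85 ≈ 69.3 mL/min
Patient B: CrCl = (140 − 69) × 69.1 / (72 × 1.2) × 0.85 = 4906.1 / 86.40 × 0.85 ≈ 48.3 mL/min
|69.3 − 48.3| = 21.0 mL/min

21 mL/min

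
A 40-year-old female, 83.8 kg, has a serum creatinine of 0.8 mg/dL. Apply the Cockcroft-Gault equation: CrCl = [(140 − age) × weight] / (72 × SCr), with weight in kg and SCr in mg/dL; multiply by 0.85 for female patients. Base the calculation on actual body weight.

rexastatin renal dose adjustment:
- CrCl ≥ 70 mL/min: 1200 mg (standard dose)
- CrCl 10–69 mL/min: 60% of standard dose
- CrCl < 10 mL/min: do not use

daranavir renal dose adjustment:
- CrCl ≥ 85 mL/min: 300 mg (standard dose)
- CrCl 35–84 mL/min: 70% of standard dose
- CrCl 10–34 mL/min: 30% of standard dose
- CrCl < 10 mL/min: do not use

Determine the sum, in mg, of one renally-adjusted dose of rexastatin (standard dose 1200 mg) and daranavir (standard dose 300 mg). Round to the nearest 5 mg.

1500 mg

CrCl = (140 − 40) × 83.8 / (72 × 0.8) × 0.85 = 8380.0 / 57.60 × 0.85 ≈ 123.7 mL/min
CrCl ≈ 124 mL/min.
rexastatin: ≥ 70 mL/min → 100% of 1200 mg = 1200 mg.
daranavir: ≥ 85 mL/min → 100% of 300 mg = 300 mg.
Total = 1200 + 300 = 1500 mg.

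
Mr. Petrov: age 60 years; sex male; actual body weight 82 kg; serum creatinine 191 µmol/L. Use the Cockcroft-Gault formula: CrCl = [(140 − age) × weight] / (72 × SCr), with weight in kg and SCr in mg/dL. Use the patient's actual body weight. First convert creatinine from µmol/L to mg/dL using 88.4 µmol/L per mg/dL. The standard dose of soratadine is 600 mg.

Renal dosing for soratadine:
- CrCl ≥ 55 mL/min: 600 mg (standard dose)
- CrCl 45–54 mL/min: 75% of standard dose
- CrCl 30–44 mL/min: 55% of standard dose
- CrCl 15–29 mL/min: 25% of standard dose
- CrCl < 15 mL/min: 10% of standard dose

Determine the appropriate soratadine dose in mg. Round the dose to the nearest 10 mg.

SCr = 191 / 88.4 = 2.161 mg/dL
CrCl = (140 − 60) × 82 / (72 × 2.161) = 6560.0 / 155.59 ≈ 42.2 mL/min
CrCl ≈ 42 mL/min → bracket 30–44 mL/min.
55% of 600 mg = 330 mg

330 mg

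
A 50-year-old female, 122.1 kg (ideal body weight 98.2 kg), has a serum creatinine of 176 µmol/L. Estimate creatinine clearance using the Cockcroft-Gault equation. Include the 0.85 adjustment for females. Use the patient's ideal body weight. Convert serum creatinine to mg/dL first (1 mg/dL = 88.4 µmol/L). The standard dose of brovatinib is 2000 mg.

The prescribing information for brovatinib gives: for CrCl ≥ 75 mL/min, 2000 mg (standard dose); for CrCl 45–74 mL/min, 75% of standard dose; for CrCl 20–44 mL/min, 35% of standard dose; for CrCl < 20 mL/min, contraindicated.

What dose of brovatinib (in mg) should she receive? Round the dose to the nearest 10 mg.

1500 mg

SCr = 176 / 88.4 = 1.991 mg/dL
CrCl = (140 − 50) × 98.2 / (72 × 1.991) × 0.85 = 8838.0 / 143.35 × 0.85 ≈ 52.4 mL/min
CrCl ≈ 52 mL/min → bracket 45–74 mL/min.
75% of 2000 mg = 1500 mg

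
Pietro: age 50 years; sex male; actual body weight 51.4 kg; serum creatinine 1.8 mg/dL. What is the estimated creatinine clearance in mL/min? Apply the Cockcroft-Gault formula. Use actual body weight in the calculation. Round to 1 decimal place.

CrCl = (140 − 50) × 51.4 / (72 × 1.8) = 4626.0 / 129.60 ≈ 35.7 mL/min

35.7 mL/min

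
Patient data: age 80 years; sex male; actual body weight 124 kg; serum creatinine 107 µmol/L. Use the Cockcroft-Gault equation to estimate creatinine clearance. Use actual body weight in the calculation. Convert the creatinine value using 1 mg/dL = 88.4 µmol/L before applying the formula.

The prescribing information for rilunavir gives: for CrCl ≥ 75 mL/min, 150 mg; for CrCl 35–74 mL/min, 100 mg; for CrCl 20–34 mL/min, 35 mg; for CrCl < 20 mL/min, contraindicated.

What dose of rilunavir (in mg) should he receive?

150 mg

SCr = 107 / 88.4 = 1.21 mg/dL
CrCl = (140 − 80) × 124 / (72 × 1.21) = 7440.0 / 87.12 ≈ 85.4 mL/min
CrCl ≈ 85 mL/min → bracket ≥ 75 mL/min.
Dose for this bracket: 150 mg.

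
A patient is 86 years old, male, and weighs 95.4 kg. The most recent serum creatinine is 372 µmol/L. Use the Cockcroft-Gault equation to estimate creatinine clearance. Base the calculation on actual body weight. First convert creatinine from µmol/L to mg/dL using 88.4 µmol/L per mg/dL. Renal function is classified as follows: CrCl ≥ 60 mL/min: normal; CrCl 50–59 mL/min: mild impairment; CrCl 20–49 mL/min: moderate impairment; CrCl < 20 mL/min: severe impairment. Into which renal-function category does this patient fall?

SCr = 372 / 88.4 = 4.208 mg/dL
CrCl = (140 − 86) × 95.4 / (72 × 4.208) = 5151.6 / 302.98 ≈ 17.0 mL/min
17 mL/min falls in the 'severe impairment' range.

severe impairment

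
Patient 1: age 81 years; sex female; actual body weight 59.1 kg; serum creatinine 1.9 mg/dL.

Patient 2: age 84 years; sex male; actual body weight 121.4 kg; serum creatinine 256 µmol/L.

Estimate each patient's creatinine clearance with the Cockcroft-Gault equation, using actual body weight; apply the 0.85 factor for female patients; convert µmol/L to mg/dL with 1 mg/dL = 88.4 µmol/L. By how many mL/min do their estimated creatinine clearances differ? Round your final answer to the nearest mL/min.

Patient 1: CrCl = (140 − 81) × 59.1 / (72 × 1.9) × 0.85 = 3486.9 / 136.80 × 0.85 ≈ 21.7 mL/min
Patient 2: SCr = 256 / 88.4 = 2.896 mg/dL
Patient 2: CrCl = (140 − 84) × 121.4 / (72 × 2.896) = 6798.4 / 208.51 ≈ 32.6 mL/min
|21.7 − 32.6| = 10.9 mL/min

11 mL/min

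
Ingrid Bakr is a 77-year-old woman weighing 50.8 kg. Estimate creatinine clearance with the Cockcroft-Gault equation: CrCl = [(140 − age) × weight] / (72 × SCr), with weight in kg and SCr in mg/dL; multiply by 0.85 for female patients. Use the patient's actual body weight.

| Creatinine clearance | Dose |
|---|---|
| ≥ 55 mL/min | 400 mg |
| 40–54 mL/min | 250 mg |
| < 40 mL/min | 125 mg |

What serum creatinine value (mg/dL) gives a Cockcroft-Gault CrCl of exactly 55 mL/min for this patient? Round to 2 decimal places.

0.69 mg/dL

Standard dose requires CrCl ≥ 55 mL/min.
Set (140 − 77) × 50.8 × 0.85 / (72 × SCr) = 55
SCr = (140 − 77) × 50.8 × 0.85 / (72 × 55) = 0.687 mg/dL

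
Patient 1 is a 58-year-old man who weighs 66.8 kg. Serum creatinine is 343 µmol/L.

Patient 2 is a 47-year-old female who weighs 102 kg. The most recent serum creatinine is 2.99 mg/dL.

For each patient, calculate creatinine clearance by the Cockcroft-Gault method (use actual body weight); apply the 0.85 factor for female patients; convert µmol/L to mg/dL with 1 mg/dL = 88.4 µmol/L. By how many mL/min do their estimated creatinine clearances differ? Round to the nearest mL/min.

Patient 1: SCr = 343 / 88.4 = 3.88 mg/dL
Patient 1: CrCl = (140 − 58) × 66.8 / (72 × 3.88) = 5477.6 / 279.36 ≈ 19.6 mL/min
Patient 2: CrCl = (140 − 47) × 102 / (72 × 2.99) × 0.85 = 9486.0 / 215.28 × 0.85 ≈ 37.5 mL/min
|19.6 − 37.5| = 17.9 mL/min

18 mL/min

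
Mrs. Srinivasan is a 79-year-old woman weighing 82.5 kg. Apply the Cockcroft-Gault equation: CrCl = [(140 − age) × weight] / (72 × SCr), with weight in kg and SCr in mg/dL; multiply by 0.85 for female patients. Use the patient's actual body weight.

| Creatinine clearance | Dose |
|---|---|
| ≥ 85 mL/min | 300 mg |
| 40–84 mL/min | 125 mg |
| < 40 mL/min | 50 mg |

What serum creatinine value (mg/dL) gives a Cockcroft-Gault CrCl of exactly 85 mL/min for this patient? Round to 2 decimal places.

Standard dose requires CrCl ≥ 85 mL/min.
Set (140 − 79) × 82.5 × 0.85 / (72 × SCr) = 85
SCr = (140 − 79) × 82.5 × 0.85 / (72 × 85) = 0.699 mg/dL

0.70 mg/dL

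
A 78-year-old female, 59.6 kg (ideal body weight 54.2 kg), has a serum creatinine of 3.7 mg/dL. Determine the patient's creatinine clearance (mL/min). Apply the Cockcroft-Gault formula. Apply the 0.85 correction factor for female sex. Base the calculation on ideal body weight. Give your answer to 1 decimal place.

CrCl = (140 − 78) × 54.2 / (72 × 3.7) × 0.85 = 3360.4 / 266.40 × 0.85 ≈ 10.7 mL/min

10.7 mL/min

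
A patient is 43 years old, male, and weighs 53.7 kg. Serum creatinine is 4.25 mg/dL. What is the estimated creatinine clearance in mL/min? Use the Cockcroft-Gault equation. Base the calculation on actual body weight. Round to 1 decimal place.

17.0 mL/min

CrCl = (140 − 43) × 53.7 / (72 × 4.25) = 5208.9 / 306.00 ≈ 17.0 mL/min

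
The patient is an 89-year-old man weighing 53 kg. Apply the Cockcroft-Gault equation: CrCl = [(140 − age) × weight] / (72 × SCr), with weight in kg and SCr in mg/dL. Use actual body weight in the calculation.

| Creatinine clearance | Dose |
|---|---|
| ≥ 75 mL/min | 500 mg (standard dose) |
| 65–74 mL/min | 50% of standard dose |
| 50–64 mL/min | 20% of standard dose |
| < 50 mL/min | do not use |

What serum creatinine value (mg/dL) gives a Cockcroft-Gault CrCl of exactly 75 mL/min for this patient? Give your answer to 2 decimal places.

Standard dose requires CrCl ≥ 75 mL/min.
Set (140 − 89) × 53 / (72 × SCr) = 75
SCr = (140 − 89) × 53 / (72 × 75) = 0.501 mg/dL

0.50 mg/dL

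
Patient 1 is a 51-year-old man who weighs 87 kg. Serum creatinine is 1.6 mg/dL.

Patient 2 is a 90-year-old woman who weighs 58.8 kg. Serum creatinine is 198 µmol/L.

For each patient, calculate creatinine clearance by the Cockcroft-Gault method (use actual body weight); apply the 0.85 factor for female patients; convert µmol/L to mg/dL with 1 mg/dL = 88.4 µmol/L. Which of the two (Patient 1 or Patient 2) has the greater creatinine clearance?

Patient 1

Patient 1: CrCl = (140 − 51) × 87 / (72 × 1.6) = 7743.0 / 115.20 ≈ 67.2 mL/min
Patient 2: SCr = 198 / 88.4 = 2.24 mg/dL
Patient 2: CrCl = (140 − 90) × 58.8 / (72 × 2.24) × 0.85 = 2940.0 / 161.28 × 0.85 ≈ 15.5 mL/min
67.2 vs 15.5 mL/min → Patient 1 is higher.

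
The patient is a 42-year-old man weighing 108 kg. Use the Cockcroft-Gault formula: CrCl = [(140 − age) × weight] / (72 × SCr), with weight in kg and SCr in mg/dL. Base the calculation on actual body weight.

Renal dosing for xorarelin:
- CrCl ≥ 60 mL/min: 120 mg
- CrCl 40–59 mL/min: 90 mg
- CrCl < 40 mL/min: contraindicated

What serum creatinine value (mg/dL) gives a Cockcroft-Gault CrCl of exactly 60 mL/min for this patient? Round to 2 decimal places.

Standard dose requires CrCl ≥ 60 mL/min.
Set (140 − 42) × 108 / (72 × SCr) = 60
SCr = (140 − 42) × 108 / (72 × 60) = 2.450 mg/dL

2.45 mg/dL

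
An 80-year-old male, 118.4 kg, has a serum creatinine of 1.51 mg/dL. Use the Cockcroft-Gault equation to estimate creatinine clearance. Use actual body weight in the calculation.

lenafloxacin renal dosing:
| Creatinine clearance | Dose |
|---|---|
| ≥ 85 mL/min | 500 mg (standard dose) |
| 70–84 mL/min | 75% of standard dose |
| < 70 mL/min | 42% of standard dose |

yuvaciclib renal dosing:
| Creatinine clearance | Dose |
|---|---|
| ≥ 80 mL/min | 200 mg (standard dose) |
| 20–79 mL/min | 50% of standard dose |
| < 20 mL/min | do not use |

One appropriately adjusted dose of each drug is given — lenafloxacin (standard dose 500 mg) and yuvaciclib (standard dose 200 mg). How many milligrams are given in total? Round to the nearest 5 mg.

310 mg

CrCl = (140 − 80) × 118.4 / (72 × 1.51) = 7104.0 / 108.72 ≈ 65.3 mL/min
CrCl ≈ 65 mL/min.
lenafloxacin: < 70 mL/min → 42% of 500 mg = 210 mg.
yuvaciclib: 20–79 mL/min → 50% of 200 mg = 100 mg.
Total = 210 + 100 = 310 mg.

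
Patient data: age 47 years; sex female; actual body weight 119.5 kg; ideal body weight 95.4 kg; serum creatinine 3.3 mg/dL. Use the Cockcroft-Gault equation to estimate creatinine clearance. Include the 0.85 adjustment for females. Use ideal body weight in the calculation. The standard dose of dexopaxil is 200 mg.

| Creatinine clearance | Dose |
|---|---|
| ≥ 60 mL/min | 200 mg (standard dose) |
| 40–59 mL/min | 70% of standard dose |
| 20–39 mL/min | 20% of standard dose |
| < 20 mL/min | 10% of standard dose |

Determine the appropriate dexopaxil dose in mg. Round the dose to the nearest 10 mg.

CrCl = (140 − 47) × 95.4 / (72 × 3.3) × 0.85 = 8872.2 / 237.60 × 0.85 ≈ 31.7 mL/min
CrCl ≈ 32 mL/min → bracket 20–39 mL/min.
20% of 200 mg = 40 mg

40 mg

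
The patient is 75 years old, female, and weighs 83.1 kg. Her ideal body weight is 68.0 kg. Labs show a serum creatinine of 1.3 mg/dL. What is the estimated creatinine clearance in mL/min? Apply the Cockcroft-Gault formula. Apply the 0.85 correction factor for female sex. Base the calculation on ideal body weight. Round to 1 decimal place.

40.1 mL/min

CrCl = (140 − 75) × 68 / (72 × 1.3) × 0.85 = 4420.0 / 93.60 × 0.85 ≈ 40.1 mL/min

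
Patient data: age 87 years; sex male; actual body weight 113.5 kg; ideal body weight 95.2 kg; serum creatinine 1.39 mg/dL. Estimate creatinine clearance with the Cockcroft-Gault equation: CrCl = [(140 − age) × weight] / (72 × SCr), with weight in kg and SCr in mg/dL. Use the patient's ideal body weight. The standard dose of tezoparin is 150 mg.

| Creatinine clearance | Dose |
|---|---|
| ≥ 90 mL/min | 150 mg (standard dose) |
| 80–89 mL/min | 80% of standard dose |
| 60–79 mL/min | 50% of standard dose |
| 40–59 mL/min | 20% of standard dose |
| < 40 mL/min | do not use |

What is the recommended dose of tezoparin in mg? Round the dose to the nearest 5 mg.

30 mg

CrCl = (140 − 87) × 95.2 / (72 × 1.39) = 5045.6 / 100.08 ≈ 50.4 mL/min
CrCl ≈ 50 mL/min → bracket 40–59 mL/min.
20% of 150 mg = 30 mg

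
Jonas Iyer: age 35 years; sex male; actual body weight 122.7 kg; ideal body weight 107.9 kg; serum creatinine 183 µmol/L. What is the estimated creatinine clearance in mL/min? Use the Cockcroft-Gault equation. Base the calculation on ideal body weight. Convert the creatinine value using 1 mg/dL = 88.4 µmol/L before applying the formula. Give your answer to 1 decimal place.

76.0 mL/min

SCr = 183 / 88.4 = 2.07 mg/dL
CrCl = (140 − 35) × 107.9 / (72 × 2.07) = 11329.5 / 149.04 ≈ 76.0 mL/min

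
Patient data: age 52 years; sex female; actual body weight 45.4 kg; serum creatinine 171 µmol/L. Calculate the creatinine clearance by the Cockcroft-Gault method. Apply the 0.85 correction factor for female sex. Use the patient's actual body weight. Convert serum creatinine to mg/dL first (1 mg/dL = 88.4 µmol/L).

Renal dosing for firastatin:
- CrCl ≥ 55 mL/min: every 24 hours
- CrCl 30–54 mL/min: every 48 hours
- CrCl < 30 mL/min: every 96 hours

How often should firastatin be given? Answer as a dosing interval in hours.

SCr = 171 / 88.4 = 1.934 mg/dL
CrCl = (140 − 52) × 45.4 / (72 × 1.934) × 0.85 = 3995.2 / 139.25 × 0.85 ≈ 24.4 mL/min
CrCl ≈ 24 mL/min → bracket < 30 mL/min → every 96 hours.

every 96 hours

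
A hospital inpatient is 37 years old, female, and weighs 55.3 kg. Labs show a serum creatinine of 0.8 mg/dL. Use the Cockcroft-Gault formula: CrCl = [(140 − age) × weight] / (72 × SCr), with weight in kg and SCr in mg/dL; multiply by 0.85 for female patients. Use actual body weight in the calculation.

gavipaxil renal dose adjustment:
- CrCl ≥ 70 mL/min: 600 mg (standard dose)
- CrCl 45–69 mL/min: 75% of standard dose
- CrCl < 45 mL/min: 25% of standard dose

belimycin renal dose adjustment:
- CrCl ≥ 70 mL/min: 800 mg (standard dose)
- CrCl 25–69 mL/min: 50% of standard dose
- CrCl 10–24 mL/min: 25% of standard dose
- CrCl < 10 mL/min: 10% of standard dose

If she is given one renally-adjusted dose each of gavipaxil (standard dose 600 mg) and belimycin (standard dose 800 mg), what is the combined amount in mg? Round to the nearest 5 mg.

1400 mg

CrCl = (140 − 37) × 55.3 / (72 × 0.8) × 0.85 = 5695.9 / 57.60 × 0.85 ≈ 84.1 mL/min
CrCl ≈ 84 mL/min.
gavipaxil: ≥ 70 mL/min → 100% of 600 mg = 600 mg.
belimycin: ≥ 70 mL/min → 100% of 800 mg = 800 mg.
Total = 600 + 800 = 1400 mg.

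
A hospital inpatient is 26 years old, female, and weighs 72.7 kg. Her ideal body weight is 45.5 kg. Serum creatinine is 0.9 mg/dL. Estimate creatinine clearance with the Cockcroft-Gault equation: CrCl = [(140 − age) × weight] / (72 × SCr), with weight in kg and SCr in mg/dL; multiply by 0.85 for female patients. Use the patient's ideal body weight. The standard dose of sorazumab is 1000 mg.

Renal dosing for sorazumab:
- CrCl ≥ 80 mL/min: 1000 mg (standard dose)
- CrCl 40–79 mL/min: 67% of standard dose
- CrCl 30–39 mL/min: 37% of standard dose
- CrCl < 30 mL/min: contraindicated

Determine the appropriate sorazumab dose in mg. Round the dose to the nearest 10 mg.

670 mg

CrCl = (140 − 26) × 45.5 / (72 × 0.9) × 0.85 = 5187.0 / 64.80 × 0.85 ≈ 68.0 mL/min
CrCl ≈ 68 mL/min → bracket 40–79 mL/min.
67% of 1000 mg = 670 mg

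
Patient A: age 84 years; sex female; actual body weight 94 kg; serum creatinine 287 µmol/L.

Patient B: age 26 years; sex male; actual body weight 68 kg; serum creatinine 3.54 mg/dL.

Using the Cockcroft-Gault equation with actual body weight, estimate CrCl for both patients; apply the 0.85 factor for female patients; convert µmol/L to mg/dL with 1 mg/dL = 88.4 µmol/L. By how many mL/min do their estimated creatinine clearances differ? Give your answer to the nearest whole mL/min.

Patient A: SCr = 287 / 88.4 = 3.247 mg/dL
Patient A: CrCl = (140 − 84) × 94 / (72 × 3.247) × 0.85 = 5264.0 / 233.78 × 0.85 ≈ 19.1 mL/min
Patient B: CrCl = (140 − 26) × 68 / (72 × 3.54) = 7752.0 / 254.88 ≈ 30.4 mL/min
|19.1 − 30.4| = 11.3 mL/min

11 mL/min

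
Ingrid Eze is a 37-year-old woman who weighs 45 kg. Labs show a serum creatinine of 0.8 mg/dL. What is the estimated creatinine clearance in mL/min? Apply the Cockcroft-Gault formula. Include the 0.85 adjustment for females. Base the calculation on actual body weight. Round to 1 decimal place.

CrCl = (140 − 37) × 45 / (72 × 0.8) × 0.85 = 4635.0 / 57.60 × 0.85 ≈ 68.4 mL/min

68.4 mL/min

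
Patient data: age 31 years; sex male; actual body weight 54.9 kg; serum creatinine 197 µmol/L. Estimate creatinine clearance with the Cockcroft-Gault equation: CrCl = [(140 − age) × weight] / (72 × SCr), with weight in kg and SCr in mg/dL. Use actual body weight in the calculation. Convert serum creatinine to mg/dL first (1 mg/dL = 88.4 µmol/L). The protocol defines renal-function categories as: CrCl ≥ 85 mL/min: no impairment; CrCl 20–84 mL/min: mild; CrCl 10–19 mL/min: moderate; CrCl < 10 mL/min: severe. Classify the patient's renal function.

mild

SCr = 197 / 88.4 = 2.229 mg/dL
CrCl = (140 − 31) × 54.9 / (72 × 2.229) = 5984.1 / 160.49 ≈ 37.3 mL/min
37 mL/min falls in the 'mild' range.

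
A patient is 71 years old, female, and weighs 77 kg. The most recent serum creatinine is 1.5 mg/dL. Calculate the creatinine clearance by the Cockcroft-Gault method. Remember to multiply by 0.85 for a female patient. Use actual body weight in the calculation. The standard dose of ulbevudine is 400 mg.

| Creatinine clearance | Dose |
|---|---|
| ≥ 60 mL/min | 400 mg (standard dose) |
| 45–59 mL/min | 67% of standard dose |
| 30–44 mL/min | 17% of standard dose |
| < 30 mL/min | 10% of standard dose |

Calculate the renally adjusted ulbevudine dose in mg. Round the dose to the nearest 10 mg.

70 mg

CrCl = (140 − 71) × 77 / (72 × 1.5) × 0.85 = 5313.0 / 108.00 × 0.85 ≈ 41.8 mL/min
CrCl ≈ 42 mL/min → bracket 30–44 mL/min.
17% of 400 mg = 68 mg → 70 mg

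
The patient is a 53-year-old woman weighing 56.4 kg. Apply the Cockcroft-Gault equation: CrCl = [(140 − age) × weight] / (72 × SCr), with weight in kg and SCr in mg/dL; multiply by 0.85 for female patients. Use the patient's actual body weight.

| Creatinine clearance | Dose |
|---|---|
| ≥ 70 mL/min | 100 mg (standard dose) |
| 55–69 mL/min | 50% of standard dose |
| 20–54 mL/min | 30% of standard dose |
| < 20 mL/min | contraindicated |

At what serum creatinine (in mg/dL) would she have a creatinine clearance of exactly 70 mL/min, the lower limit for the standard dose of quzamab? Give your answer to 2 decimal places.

0.83 mg/dL

Standard dose requires CrCl ≥ 70 mL/min.
Set (140 − 53) × 56.4 × 0.85 / (72 × SCr) = 70
SCr = (140 − 53) × 56.4 × 0.85 / (72 × 70) = 0.828 mg/dL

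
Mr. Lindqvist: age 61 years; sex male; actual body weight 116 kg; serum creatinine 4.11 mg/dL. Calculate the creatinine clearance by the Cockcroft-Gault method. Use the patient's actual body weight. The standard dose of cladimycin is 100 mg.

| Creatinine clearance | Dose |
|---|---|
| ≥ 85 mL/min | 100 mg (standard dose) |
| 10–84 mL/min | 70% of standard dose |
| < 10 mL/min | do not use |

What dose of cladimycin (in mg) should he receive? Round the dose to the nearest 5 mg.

70 mg

CrCl = (140 − 61) × 116 / (72 × 4.11) = 9164.0 / 295.92 ≈ 31.0 mL/min
CrCl ≈ 31 mL/min → bracket 10–84 mL/min.
70% of 100 mg = 70 mg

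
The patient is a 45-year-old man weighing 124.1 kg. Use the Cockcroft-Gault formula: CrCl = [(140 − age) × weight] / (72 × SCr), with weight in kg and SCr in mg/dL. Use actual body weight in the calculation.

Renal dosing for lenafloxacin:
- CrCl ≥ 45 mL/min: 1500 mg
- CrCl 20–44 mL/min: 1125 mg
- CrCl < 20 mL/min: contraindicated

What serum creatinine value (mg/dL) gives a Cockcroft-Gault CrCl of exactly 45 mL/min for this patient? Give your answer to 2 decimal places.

3.64 mg/dL

Standard dose requires CrCl ≥ 45 mL/min.
Set (140 − 45) × 124.1 / (72 × SCr) = 45
SCr = (140 − 45) × 124.1 / (72 × 45) = 3.639 mg/dL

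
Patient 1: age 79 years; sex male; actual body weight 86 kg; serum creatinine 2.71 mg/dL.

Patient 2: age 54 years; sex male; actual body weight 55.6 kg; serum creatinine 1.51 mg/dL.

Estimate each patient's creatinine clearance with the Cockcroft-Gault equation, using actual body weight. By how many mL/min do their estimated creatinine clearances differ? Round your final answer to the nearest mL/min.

Patient 1: CrCl = (140 − 79) × 86 / (72 × 2.71) = 5246.0 / 195.12 ≈ 26.9 mL/min
Patient 2: CrCl = (140 − 54) × 55.6 / (72 × 1.51) = 4781.6 / 108.72 ≈ 44.0 mL/min
|26.9 − 44.0| = 17.1 mL/min

17 mL/min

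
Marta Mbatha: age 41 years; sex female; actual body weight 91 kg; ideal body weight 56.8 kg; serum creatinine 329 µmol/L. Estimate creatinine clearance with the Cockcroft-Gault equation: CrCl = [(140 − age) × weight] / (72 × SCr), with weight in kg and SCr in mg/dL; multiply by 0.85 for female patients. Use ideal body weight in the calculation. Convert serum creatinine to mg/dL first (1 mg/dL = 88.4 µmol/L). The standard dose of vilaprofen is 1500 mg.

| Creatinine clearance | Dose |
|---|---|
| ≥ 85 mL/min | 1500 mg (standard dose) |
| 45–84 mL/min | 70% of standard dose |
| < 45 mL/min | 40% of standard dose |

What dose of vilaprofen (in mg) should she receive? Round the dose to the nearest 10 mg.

SCr = 329 / 88.4 = 3.722 mg/dL
CrCl = (140 − 41) × 56.8 / (72 × 3.722) × 0.85 = 5623.2 / 267.98 × 0.85 ≈ 17.8 mL/min
CrCl ≈ 18 mL/min → bracket < 45 mL/min.
40% of 1500 mg = 600 mg

600 mg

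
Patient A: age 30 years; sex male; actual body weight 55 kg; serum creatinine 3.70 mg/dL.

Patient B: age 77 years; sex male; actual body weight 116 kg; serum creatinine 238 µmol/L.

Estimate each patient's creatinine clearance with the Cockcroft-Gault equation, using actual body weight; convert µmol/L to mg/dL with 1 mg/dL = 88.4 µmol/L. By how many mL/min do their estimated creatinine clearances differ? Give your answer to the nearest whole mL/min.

15 mL/min

Patient A: CrCl = (140 − 30) × 55 / (72 × 3.7) = 6050.0 / 266.40 ≈ 22.7 mL/min
Patient B: SCr = 238 / 88.4 = 2.692 mg/dL
Patient B: CrCl = (140 − 77) × 116 / (72 × 2.692) = 7308.0 / 193.82 ≈ 37.7 mL/min
|22.7 − 37.7| = 15.0 mL/min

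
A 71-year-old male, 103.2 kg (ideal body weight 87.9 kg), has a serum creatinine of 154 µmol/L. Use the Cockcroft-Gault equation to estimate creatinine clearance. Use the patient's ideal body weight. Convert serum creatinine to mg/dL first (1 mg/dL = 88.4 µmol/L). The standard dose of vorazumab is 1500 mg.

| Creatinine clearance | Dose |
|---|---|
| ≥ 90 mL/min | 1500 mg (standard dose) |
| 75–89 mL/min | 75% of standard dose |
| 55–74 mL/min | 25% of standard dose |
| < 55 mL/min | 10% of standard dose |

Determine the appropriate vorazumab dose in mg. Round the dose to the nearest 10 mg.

150 mg

SCr = 154 / 88.4 = 1.742 mg/dL
CrCl = (140 − 71) × 87.9 / (72 × 1.742) = 6065.1 / 125.42 ≈ 48.4 mL/min
CrCl ≈ 48 mL/min → bracket < 55 mL/min.
10% of 1500 mg = 150 mg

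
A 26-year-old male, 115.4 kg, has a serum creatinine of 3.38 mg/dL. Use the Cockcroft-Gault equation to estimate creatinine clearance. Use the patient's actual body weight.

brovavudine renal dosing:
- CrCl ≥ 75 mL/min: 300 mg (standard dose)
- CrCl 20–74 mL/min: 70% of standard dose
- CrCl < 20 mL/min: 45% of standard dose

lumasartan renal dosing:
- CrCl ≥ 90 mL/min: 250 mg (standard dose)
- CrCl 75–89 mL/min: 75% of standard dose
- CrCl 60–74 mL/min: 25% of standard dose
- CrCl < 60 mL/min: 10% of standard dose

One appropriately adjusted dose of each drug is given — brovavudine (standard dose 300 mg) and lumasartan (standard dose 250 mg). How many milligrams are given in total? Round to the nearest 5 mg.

235 mg

CrCl = (140 − 26) × 115.4 / (72 × 3.38) = 13155.6 / 243.36 ≈ 54.1 mL/min
CrCl ≈ 54 mL/min.
brovavudine: 20–74 mL/min → 70% of 300 mg = 210 mg.
lumasartan: < 60 mL/min → 10% of 250 mg = 25 mg.
Total = 210 + 25 = 235 mg.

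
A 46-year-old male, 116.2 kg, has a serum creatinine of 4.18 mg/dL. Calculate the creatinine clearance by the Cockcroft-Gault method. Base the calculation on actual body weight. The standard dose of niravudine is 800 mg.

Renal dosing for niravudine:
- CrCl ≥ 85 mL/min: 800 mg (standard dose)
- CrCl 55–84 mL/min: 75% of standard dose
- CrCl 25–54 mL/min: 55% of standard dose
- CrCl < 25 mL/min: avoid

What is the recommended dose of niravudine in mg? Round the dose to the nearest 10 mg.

440 mg

CrCl = (140 − 46) × 116.2 / (72 × 4.18) = 10922.8 / 300.96 ≈ 36.3 mL/min
CrCl ≈ 36 mL/min → bracket 25–54 mL/min.
55% of 800 mg = 440 mg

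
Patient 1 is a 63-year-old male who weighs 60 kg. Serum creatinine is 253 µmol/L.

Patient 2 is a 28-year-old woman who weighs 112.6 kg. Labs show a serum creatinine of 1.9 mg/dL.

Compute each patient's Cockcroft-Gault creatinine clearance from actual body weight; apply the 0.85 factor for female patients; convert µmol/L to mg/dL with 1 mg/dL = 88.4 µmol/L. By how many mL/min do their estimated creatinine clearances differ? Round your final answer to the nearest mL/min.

Patient 1: SCr = 253 / 88.4 = 2.862 mg/dL
Patient 1: CrCl = (140 − 63) × 60 / (72 × 2.862) = 4620.0 / 206.06 ≈ 22.4 mL/min
Patient 2: CrCl = (140 − 28) × 112.6 / (72 × 1.9) × 0.85 = 12611.2 / 136.80 × 0.85 ≈ 78.4 mL/min
|22.4 − 78.4| = 56.0 mL/min

56 mL/min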